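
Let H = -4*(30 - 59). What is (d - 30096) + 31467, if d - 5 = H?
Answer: 1492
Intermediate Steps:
H = 116 (H = -4*(-29) = 116)
d = 121 (d = 5 + 116 = 121)
(d - 30096) + 31467 = (121 - 30096) + 31467 = -29975 + 31467 = 1492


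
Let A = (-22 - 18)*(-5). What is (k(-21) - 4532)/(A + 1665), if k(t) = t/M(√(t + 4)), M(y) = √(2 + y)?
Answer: -4532/1865 - 21/(1865*√(2 + I*√17)) ≈ -2.4345 + 0.0027922*I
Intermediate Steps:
A = 200 (A = -40*(-5) = 200)
k(t) = t/√(2 + √(4 + t)) (k(t) = t/(√(2 + √(t + 4))) = t/(√(2 + √(4 + t))) = t/√(2 + √(4 + t)))
(k(-21) - 4532)/(A + 1665) = (-21/√(2 + √(4 - 21)) - 4532)/(200 + 1665) = (-21/√(2 + √(-17)) - 4532)/1865 = (-21/√(2 + I*√17) - 4532)*(1/1865) = (-4532 - 21/√(2 + I*√17))*(1/1865) = -4532/1865 - 21/(1865*√(2 + I*√17))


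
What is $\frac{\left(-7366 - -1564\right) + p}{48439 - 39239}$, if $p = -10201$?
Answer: $- \frac{16003}{9200} \approx -1.7395$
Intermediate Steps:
$\frac{\left(-7366 - -1564\right) + p}{48439 - 39239} = \frac{\left(-7366 - -1564\right) - 10201}{48439 - 39239} = \frac{\left(-7366 + 1564\right) - 10201}{9200} = \left(-5802 - 10201\right) \frac{1}{9200} = \left(-16003\right) \frac{1}{9200} = - \frac{16003}{9200}$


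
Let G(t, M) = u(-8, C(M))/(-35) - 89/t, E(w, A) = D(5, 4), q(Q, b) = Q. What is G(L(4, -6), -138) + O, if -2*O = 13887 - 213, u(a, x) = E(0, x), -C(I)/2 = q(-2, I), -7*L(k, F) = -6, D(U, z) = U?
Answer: -291521/42 ≈ -6941.0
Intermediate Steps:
E(w, A) = 5
L(k, F) = 6/7 (L(k, F) = -1/7*(-6) = 6/7)
C(I) = 4 (C(I) = -2*(-2) = 4)
u(a, x) = 5
G(t, M) = -1/7 - 89/t (G(t, M) = 5/(-35) - 89/t = 5*(-1/35) - 89/t = -1/7 - 89/t)
O = -6837 (O = -(13887 - 213)/2 = -1/2*13674 = -6837)
G(L(4, -6), -138) + O = (-623 - 1*6/7)/(7*(6/7)) - 6837 = (1/7)*(7/6)*(-623 - 6/7) - 6837 = (1/7)*(7/6)*(-4367/7) - 6837 = -4367/42 - 6837 = -291521/42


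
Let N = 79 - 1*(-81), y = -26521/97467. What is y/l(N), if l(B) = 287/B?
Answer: -4243360/27973029 ≈ -0.15169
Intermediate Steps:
y = -26521/97467 (y = -26521*1/97467 = -26521/97467 ≈ -0.27210)
N = 160 (N = 79 + 81 = 160)
y/l(N) = -26521/(97467*(287/160)) = -26521/(97467*(287*(1/160))) = -26521/(97467*287/160) = -26521/97467*160/287 = -4243360/27973029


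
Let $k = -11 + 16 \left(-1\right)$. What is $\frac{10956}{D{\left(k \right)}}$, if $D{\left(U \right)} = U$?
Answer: $- \frac{3652}{9} \approx -405.78$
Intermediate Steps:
$k = -27$ ($k = -11 - 16 = -27$)
$\frac{10956}{D{\left(k \right)}} = \frac{10956}{-27} = 10956 \left(- \frac{1}{27}\right) = - \frac{3652}{9}$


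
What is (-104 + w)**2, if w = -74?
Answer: 31684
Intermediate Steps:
(-104 + w)**2 = (-104 - 74)**2 = (-178)**2 = 31684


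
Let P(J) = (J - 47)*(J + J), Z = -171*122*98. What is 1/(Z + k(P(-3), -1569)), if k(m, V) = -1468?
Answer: -1/2045944 ≈ -4.8877e-7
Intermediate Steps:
Z = -2044476 (Z = -20862*98 = -2044476)
P(J) = 2*J*(-47 + J) (P(J) = (-47 + J)*(2*J) = 2*J*(-47 + J))
1/(Z + k(P(-3), -1569)) = 1/(-2044476 - 1468) = 1/(-2045944) = -1/2045944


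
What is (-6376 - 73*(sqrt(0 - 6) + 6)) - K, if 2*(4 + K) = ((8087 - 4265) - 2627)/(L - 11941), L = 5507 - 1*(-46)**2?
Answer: -23289961/3420 - 73*I*sqrt(6) ≈ -6809.9 - 178.81*I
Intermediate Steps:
L = 3391 (L = 5507 - 1*2116 = 5507 - 2116 = 3391)
K = -13919/3420 (K = -4 + (((8087 - 4265) - 2627)/(3391 - 11941))/2 = -4 + ((3822 - 2627)/(-8550))/2 = -4 + (1195*(-1/8550))/2 = -4 + (1/2)*(-239/1710) = -4 - 239/3420 = -13919/3420 ≈ -4.0699)
(-6376 - 73*(sqrt(0 - 6) + 6)) - K = (-6376 - 73*(sqrt(0 - 6) + 6)) - 1*(-13919/3420) = (-6376 - 73*(sqrt(-6) + 6)) + 13919/3420 = (-6376 - 73*(I*sqrt(6) + 6)) + 13919/3420 = (-6376 - 73*(6 + I*sqrt(6))) + 13919/3420 = (-6376 - (438 + 73*I*sqrt(6))) + 13919/3420 = (-6376 + (-438 - 73*I*sqrt(6))) + 13919/3420 = (-6814 - 73*I*sqrt(6)) + 13919/3420 = -23289961/3420 - 73*I*sqrt(6)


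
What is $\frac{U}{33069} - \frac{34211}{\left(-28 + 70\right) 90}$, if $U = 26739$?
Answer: $- \frac{343416713}{41666940} \approx -8.2419$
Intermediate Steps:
$\frac{U}{33069} - \frac{34211}{\left(-28 + 70\right) 90} = \frac{26739}{33069} - \frac{34211}{\left(-28 + 70\right) 90} = 26739 \cdot \frac{1}{33069} - \frac{34211}{42 \cdot 90} = \frac{8913}{11023} - \frac{34211}{3780} = - \frac{343416713}{41666940}$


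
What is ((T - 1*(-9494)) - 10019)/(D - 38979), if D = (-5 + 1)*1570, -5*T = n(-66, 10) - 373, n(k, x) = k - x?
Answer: 2176/226295 ≈ 0.0096158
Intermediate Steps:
T = 449/5 (T = -((-66 - 1*10) - 373)/5 = -((-66 - 10) - 373)/5 = -(-76 - 373)/5 = -⅕*(-449) = 449/5 ≈ 89.800)
D = -6280 (D = -4*1570 = -6280)
((T - 1*(-9494)) - 10019)/(D - 38979) = ((449/5 - 1*(-9494)) - 10019)/(-6280 - 38979) = ((449/5 + 9494) - 10019)/(-45259) = (47919/5 - 10019)*(-1/45259) = -2176/5*(-1/45259) = 2176/226295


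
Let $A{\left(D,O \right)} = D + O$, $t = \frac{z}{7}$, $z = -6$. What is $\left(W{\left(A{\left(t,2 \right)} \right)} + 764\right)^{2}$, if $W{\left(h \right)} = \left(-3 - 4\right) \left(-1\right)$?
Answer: $594441$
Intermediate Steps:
$t = - \frac{6}{7} \approx -0.85714$
$W{\left(h \right)} = 7$ ($W{\left(h \right)} = \left(-7\right) \left(-1\right) = 7$)
$\left(W{\left(A{\left(t,2 \right)} \right)} + 764\right)^{2} = \left(7 + 764\right)^{2} = 771^{2} = 594441$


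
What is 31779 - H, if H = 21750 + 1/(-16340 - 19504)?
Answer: 359479477/35844 ≈ 10029.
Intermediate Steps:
H = 779606999/35844 (H = 21750 + 1/(-35844) = 21750 - 1/35844 = 779606999/35844 ≈ 21750.)
31779 - H = 31779 - 1*779606999/35844 = 31779 - 779606999/35844 = 359479477/35844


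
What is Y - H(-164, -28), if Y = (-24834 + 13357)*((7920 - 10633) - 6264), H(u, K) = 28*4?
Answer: 103028917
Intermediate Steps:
H(u, K) = 112
Y = 103029029 (Y = -11477*(-2713 - 6264) = -11477*(-8977) = 103029029)
Y - H(-164, -28) = 103029029 - 1*112 = 103029029 - 112 = 103028917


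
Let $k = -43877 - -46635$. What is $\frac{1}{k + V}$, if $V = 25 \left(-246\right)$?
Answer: $- \frac{1}{3392} \approx -0.00029481$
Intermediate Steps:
$V = -6150$
$k = 2758$ ($k = -43877 + 46635 = 2758$)
$\frac{1}{k + V} = \frac{1}{2758 - 6150} = \frac{1}{-3392} = - \frac{1}{3392}$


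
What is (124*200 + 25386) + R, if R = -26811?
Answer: 23375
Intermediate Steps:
(124*200 + 25386) + R = (124*200 + 25386) - 26811 = (24800 + 25386) - 26811 = 50186 - 26811 = 23375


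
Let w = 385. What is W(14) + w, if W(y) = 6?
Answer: 391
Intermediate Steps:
W(14) + w = 6 + 385 = 391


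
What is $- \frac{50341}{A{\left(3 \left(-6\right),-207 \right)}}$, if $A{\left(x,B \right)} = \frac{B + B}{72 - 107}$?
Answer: $- \frac{1761935}{414} \approx -4255.9$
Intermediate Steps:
$A{\left(x,B \right)} = - \frac{2 B}{35}$ ($A{\left(x,B \right)} = \frac{2 B}{-35} = 2 B \left(- \frac{1}{35}\right) = - \frac{2 B}{35}$)
$- \frac{50341}{A{\left(3 \left(-6\right),-207 \right)}} = - \frac{50341}{\left(- \frac{2}{35}\right) \left(-207\right)} = - \frac{50341}{\frac{414}{35}} = \left(-50341\right) \frac{35}{414} = - \frac{1761935}{414}$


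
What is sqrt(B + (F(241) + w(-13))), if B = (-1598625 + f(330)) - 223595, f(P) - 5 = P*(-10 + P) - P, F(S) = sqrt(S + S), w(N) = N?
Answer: sqrt(-1716958 + sqrt(482)) ≈ 1310.3*I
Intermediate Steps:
F(S) = sqrt(2)*sqrt(S) (F(S) = sqrt(2*S) = sqrt(2)*sqrt(S))
f(P) = 5 - P + P*(-10 + P) (f(P) = 5 + (P*(-10 + P) - P) = 5 + (-P + P*(-10 + P)) = 5 - P + P*(-10 + P))
B = -1716945 (B = (-1598625 + (5 + 330**2 - 11*330)) - 223595 = (-1598625 + (5 + 108900 - 3630)) - 223595 = (-1598625 + 105275) - 223595 = -1493350 - 223595 = -1716945)
sqrt(B + (F(241) + w(-13))) = sqrt(-1716945 + (sqrt(2)*sqrt(241) - 13)) = sqrt(-1716945 + (sqrt(482) - 13)) = sqrt(-1716945 + (-13 + sqrt(482))) = sqrt(-1716958 + sqrt(482))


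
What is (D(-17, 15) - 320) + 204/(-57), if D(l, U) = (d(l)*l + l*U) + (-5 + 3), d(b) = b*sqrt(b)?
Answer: -11031/19 + 289*I*sqrt(17) ≈ -580.58 + 1191.6*I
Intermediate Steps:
d(b) = b**(3/2)
D(l, U) = -2 + l**(5/2) + U*l (D(l, U) = (l**(3/2)*l + l*U) + (-5 + 3) = (l**(5/2) + U*l) - 2 = -2 + l**(5/2) + U*l)
(D(-17, 15) - 320) + 204/(-57) = ((-2 + (-17)**(5/2) + 15*(-17)) - 320) + 204/(-57) = ((-2 + 289*I*sqrt(17) - 255) - 320) + 204*(-1/57) = ((-257 + 289*I*sqrt(17)) - 320) - 68/19 = (-577 + 289*I*sqrt(17)) - 68/19 = -11031/19 + 289*I*sqrt(17)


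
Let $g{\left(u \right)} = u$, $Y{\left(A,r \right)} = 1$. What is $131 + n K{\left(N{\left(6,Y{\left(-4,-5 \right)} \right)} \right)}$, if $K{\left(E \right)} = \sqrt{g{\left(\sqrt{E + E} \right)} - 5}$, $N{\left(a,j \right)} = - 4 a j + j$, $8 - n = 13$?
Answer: $131 - 5 \sqrt{-5 + i \sqrt{46}} \approx 124.46 - 12.955 i$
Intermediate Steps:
$n = -5$ ($n = 8 - 13 = -5$)
$N{\left(a,j \right)} = j - 4 a j$ ($N{\left(a,j \right)} = - 4 a j + j = j - 4 a j$)
$K{\left(E \right)} = \sqrt{-5 + \sqrt{2} \sqrt{E}}$ ($K{\left(E \right)} = \sqrt{\sqrt{E + E} - 5} = \sqrt{\sqrt{2 E} - 5} = \sqrt{\sqrt{2} \sqrt{E} - 5} = \sqrt{-5 + \sqrt{2} \sqrt{E}}$)
$131 + n K{\left(N{\left(6,Y{\left(-4,-5 \right)} \right)} \right)} = 131 - 5 \sqrt{-5 + \sqrt{2} \sqrt{1 \left(1 - 24\right)}} = 131 - 5 \sqrt{-5 + \sqrt{2} \sqrt{1 \left(-23\right)}} = 131 - 5 \sqrt{-5 + \sqrt{2} \sqrt{-23}} = 131 - 5 \sqrt{-5 + \sqrt{2} i \sqrt{23}} = 131 - 5 \sqrt{-5 + i \sqrt{46}}$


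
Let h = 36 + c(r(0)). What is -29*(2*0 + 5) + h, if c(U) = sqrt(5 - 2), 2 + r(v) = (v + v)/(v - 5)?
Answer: -109 + sqrt(3) ≈ -107.27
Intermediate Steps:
r(v) = -2 + 2*v/(-5 + v) (r(v) = -2 + (v + v)/(v - 5) = -2 + (2*v)/(-5 + v) = -2 + 2*v/(-5 + v))
c(U) = sqrt(3)
h = 36 + sqrt(3) ≈ 37.732
-29*(2*0 + 5) + h = -29*(2*0 + 5) + (36 + sqrt(3)) = -29*(0 + 5) + (36 + sqrt(3)) = -29*5 + (36 + sqrt(3)) = -145 + (36 + sqrt(3)) = -109 + sqrt(3)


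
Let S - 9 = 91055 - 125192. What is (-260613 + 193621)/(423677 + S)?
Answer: -848/4931 ≈ -0.17197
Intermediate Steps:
S = -34128 (S = 9 + (91055 - 125192) = 9 - 34137 = -34128)
(-260613 + 193621)/(423677 + S) = (-260613 + 193621)/(423677 - 34128) = -66992/389549 = -66992*1/389549 = -848/4931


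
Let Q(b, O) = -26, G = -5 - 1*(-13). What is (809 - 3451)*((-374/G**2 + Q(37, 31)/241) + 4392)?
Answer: -44683095805/3856 ≈ -1.1588e+7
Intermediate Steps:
G = 8 (G = -5 + 13 = 8)
(809 - 3451)*((-374/G**2 + Q(37, 31)/241) + 4392) = (809 - 3451)*((-374/(8**2) - 26/241) + 4392) = -2642*((-374/64 - 26*1/241) + 4392) = -2642*((-374*1/64 - 26/241) + 4392) = -2642*((-187/32 - 26/241) + 4392) = -2642*(-45899/7712 + 4392) = -2642*33825205/7712 = -44683095805/3856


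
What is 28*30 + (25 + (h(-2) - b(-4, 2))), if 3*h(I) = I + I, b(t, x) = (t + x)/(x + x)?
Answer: 5185/6 ≈ 864.17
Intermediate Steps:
b(t, x) = (t + x)/(2*x) (b(t, x) = (t + x)/((2*x)) = (t + x)*(1/(2*x)) = (t + x)/(2*x))
h(I) = 2*I/3 (h(I) = (I + I)/3 = (2*I)/3 = 2*I/3)
28*30 + (25 + (h(-2) - b(-4, 2))) = 28*30 + (25 + ((⅔)*(-2) - (-4 + 2)/(2*2))) = 840 + (25 + (-4/3 - (-2)/(2*2))) = 840 + (25 + (-4/3 - 1*(-½))) = 840 + (25 + (-4/3 + ½)) = 840 + (25 - ⅚) = 840 + 145/6 = 5185/6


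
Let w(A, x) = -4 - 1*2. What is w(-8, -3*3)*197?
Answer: -1182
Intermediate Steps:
w(A, x) = -6 (w(A, x) = -4 - 2 = -6)
w(-8, -3*3)*197 = -6*197 = -1182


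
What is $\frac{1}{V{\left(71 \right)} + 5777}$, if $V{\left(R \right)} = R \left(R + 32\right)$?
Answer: $\frac{1}{13090} \approx 7.6394 \cdot 10^{-5}$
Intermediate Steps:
$V{\left(R \right)} = R \left(32 + R\right)$
$\frac{1}{V{\left(71 \right)} + 5777} = \frac{1}{71 \left(32 + 71\right) + 5777} = \frac{1}{71 \cdot 103 + 5777} = \frac{1}{7313 + 5777} = \frac{1}{13090}$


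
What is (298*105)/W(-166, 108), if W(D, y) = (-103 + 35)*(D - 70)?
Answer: 15645/8024 ≈ 1.9498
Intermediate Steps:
W(D, y) = 4760 - 68*D (W(D, y) = -68*(-70 + D) = 4760 - 68*D)
(298*105)/W(-166, 108) = (298*105)/(4760 - 68*(-166)) = 31290/(4760 + 11288) = 31290/16048 = 31290*(1/16048) = 15645/8024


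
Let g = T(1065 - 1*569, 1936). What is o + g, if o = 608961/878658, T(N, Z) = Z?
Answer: 567230283/292886 ≈ 1936.7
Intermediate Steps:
o = 202987/292886 (o = 608961*(1/878658) = 202987/292886 ≈ 0.69306)
g = 1936
o + g = 202987/292886 + 1936 = 567230283/292886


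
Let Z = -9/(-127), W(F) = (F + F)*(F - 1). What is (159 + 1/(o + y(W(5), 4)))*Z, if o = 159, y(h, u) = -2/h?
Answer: 4549329/403733 ≈ 11.268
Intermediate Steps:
W(F) = 2*F*(-1 + F) (W(F) = (2*F)*(-1 + F) = 2*F*(-1 + F))
Z = 9/127 (Z = -9*(-1/127) = 9/127 ≈ 0.070866)
(159 + 1/(o + y(W(5), 4)))*Z = (159 + 1/(159 - 2*1/(10*(-1 + 5))))*(9/127) = (159 + 1/(159 - 2/(2*5*4)))*(9/127) = (159 + 1/(159 - 2/40))*(9/127) = (159 + 1/(159 - 2*1/40))*(9/127) = (159 + 1/(159 - 1/20))*(9/127) = (159 + 1/(3179/20))*(9/127) = (159 + 20/3179)*(9/127) = (505481/3179)*(9/127) = 4549329/403733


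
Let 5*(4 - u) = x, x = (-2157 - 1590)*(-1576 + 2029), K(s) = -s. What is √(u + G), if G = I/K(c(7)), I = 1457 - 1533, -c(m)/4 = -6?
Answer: √305536830/30 ≈ 582.65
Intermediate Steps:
c(m) = 24 (c(m) = -4*(-6) = 24)
I = -76
x = -1697391 (x = -3747*453 = -1697391)
u = 1697411/5 (u = 4 - ⅕*(-1697391) = 4 + 1697391/5 = 1697411/5 ≈ 3.3948e+5)
G = 19/6 (G = -76/((-1*24)) = -76/(-24) = -76*(-1/24) = 19/6 ≈ 3.1667)
√(u + G) = √(1697411/5 + 19/6) = √(10184561/30) = √305536830/30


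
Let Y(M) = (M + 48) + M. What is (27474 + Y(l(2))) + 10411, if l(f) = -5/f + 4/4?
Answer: 37930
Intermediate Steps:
l(f) = 1 - 5/f (l(f) = -5/f + 4*(¼) = -5/f + 1 = 1 - 5/f)
Y(M) = 48 + 2*M (Y(M) = (48 + M) + M = 48 + 2*M)
(27474 + Y(l(2))) + 10411 = (27474 + (48 + 2*((-5 + 2)/2))) + 10411 = (27474 + (48 + 2*((½)*(-3)))) + 10411 = (27474 + (48 + 2*(-3/2))) + 10411 = (27474 + (48 - 3)) + 10411 = (27474 + 45) + 10411 = 27519 + 10411 = 37930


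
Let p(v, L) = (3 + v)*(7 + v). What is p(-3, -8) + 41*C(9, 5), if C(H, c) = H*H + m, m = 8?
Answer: 3649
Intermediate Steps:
C(H, c) = 8 + H**2 (C(H, c) = H*H + 8 = H**2 + 8 = 8 + H**2)
p(-3, -8) + 41*C(9, 5) = (21 + (-3)**2 + 10*(-3)) + 41*(8 + 9**2) = (21 + 9 - 30) + 41*(8 + 81) = 0 + 41*89 = 0 + 3649 = 3649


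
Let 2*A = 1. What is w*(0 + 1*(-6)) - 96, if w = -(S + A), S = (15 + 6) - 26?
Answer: -123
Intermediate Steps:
S = -5 (S = 21 - 26 = -5)
A = 1/2 (A = (1/2)*1 = 1/2 ≈ 0.50000)
w = 9/2 (w = -(-5 + 1/2) = -1*(-9/2) = 9/2 ≈ 4.5000)
w*(0 + 1*(-6)) - 96 = 9*(0 + 1*(-6))/2 - 96 = 9*(0 - 6)/2 - 96 = (9/2)*(-6) - 96 = -27 - 96 = -123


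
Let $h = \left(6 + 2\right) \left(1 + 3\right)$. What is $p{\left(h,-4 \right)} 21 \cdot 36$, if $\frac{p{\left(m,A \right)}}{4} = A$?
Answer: $-12096$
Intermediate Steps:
$h = 32$ ($h = 8 \cdot 4 = 32$)
$p{\left(m,A \right)} = 4 A$
$p{\left(h,-4 \right)} 21 \cdot 36 = 4 \left(-4\right) 21 \cdot 36 = \left(-16\right) 21 \cdot 36 = \left(-336\right) 36 = -12096$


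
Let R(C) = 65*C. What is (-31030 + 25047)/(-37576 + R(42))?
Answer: 5983/34846 ≈ 0.17170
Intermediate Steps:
(-31030 + 25047)/(-37576 + R(42)) = (-31030 + 25047)/(-37576 + 65*42) = -5983/(-37576 + 2730) = -5983/(-34846) = -5983*(-1/34846) = 5983/34846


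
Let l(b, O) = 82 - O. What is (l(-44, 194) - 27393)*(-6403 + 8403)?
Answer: -55010000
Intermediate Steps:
(l(-44, 194) - 27393)*(-6403 + 8403) = ((82 - 1*194) - 27393)*(-6403 + 8403) = ((82 - 194) - 27393)*2000 = (-112 - 27393)*2000 = -27505*2000 = -55010000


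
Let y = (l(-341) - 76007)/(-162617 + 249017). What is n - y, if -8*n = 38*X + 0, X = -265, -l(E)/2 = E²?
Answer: 109064569/86400 ≈ 1262.3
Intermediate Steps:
l(E) = -2*E²
y = -308569/86400 (y = (-2*(-341)² - 76007)/(-162617 + 249017) = (-2*116281 - 76007)/86400 = (-232562 - 76007)*(1/86400) = -308569*1/86400 = -308569/86400 ≈ -3.5714)
n = 5035/4 (n = -(38*(-265) + 0)/8 = -(-10070 + 0)/8 = -⅛*(-10070) = 5035/4 ≈ 1258.8)
n - y = 5035/4 - 1*(-308569/86400) = 5035/4 + 308569/86400 = 109064569/86400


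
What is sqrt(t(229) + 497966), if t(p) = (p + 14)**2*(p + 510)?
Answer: sqrt(44135177) ≈ 6643.4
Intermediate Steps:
t(p) = (14 + p)**2*(510 + p)
sqrt(t(229) + 497966) = sqrt((14 + 229)**2*(510 + 229) + 497966) = sqrt(243**2*739 + 497966) = sqrt(59049*739 + 497966) = sqrt(43637211 + 497966) = sqrt(44135177)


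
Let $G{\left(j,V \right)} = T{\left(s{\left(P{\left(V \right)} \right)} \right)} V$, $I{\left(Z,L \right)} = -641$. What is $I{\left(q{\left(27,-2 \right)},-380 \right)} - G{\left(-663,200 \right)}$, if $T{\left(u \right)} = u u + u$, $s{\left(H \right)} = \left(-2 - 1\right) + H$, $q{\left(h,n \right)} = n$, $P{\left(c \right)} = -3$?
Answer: $-6641$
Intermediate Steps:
$s{\left(H \right)} = -3 + H$
$T{\left(u \right)} = u + u^{2}$ ($T{\left(u \right)} = u^{2} + u = u + u^{2}$)
$G{\left(j,V \right)} = 30 V$ ($G{\left(j,V \right)} = \left(-3 - 3\right) \left(1 - 6\right) V = - 6 \left(1 - 6\right) V = \left(-6\right) \left(-5\right) V = 30 V$)
$I{\left(q{\left(27,-2 \right)},-380 \right)} - G{\left(-663,200 \right)} = -641 - 30 \cdot 200 = -641 - 6000 = -6641$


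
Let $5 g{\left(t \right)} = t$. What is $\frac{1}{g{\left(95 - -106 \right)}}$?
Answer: $\frac{5}{201} \approx 0.024876$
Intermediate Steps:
$g{\left(t \right)} = \frac{t}{5}$
$\frac{1}{g{\left(95 - -106 \right)}} = \frac{1}{\frac{1}{5} \left(95 - -106\right)} = \frac{1}{\frac{1}{5} \left(95 + 106\right)} = \frac{1}{\frac{1}{5} \cdot 201} = \frac{1}{\frac{201}{5}} = \frac{5}{201}$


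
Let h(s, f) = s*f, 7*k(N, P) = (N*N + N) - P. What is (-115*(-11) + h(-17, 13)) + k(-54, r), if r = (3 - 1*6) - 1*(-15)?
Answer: 10158/7 ≈ 1451.1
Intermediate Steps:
r = 12 (r = (3 - 6) + 15 = -3 + 15 = 12)
k(N, P) = -P/7 + N/7 + N**2/7 (k(N, P) = ((N*N + N) - P)/7 = ((N**2 + N) - P)/7 = ((N + N**2) - P)/7 = (N + N**2 - P)/7 = -P/7 + N/7 + N**2/7)
h(s, f) = f*s
(-115*(-11) + h(-17, 13)) + k(-54, r) = (-115*(-11) + 13*(-17)) + (-1/7*12 + (1/7)*(-54) + (1/7)*(-54)**2) = (1265 - 221) + (-12/7 - 54/7 + (1/7)*2916) = 1044 + (-12/7 - 54/7 + 2916/7) = 1044 + 2850/7 = 10158/7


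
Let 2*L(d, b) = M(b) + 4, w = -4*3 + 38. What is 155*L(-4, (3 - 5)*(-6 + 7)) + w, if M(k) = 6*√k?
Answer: 336 + 465*I*√2 ≈ 336.0 + 657.61*I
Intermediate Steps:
w = 26 (w = -12 + 38 = 26)
L(d, b) = 2 + 3*√b (L(d, b) = (6*√b + 4)/2 = (4 + 6*√b)/2 = 2 + 3*√b)
155*L(-4, (3 - 5)*(-6 + 7)) + w = 155*(2 + 3*√((3 - 5)*(-6 + 7))) + 26 = 155*(2 + 3*√(-2*1)) + 26 = 155*(2 + 3*√(-2)) + 26 = 155*(2 + 3*(I*√2)) + 26 = 155*(2 + 3*I*√2) + 26 = (310 + 465*I*√2) + 26 = 336 + 465*I*√2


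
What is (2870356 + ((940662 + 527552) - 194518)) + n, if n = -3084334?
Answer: 1059718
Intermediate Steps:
(2870356 + ((940662 + 527552) - 194518)) + n = (2870356 + ((940662 + 527552) - 194518)) - 3084334 = (2870356 + (1468214 - 194518)) - 3084334 = (2870356 + 1273696) - 3084334 = 4144052 - 3084334 = 1059718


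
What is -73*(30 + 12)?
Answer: -3066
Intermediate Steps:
-73*(30 + 12) = -73*42 = -3066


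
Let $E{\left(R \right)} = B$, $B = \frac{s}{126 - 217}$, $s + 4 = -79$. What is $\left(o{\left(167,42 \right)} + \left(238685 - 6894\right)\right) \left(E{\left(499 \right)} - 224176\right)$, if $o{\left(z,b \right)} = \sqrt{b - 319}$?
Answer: $- \frac{675502981429}{13} - \frac{20399933 i \sqrt{277}}{91} \approx -5.1962 \cdot 10^{10} - 3.731 \cdot 10^{6} i$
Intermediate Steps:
$s = -83$ ($s = -4 - 79 = -83$)
$o{\left(z,b \right)} = \sqrt{-319 + b}$
$B = \frac{83}{91}$ ($B = - \frac{83}{126 - 217} = - \frac{83}{-91} = \left(-83\right) \left(- \frac{1}{91}\right) = \frac{83}{91} \approx 0.91209$)
$E{\left(R \right)} = \frac{83}{91}$
$\left(o{\left(167,42 \right)} + \left(238685 - 6894\right)\right) \left(E{\left(499 \right)} - 224176\right) = \left(\sqrt{-319 + 42} + \left(238685 - 6894\right)\right) \left(\frac{83}{91} - 224176\right) = \left(\sqrt{-277} + 231791\right) \left(- \frac{20399933}{91}\right) = \left(i \sqrt{277} + 231791\right) \left(- \frac{20399933}{91}\right) = \left(231791 + i \sqrt{277}\right) \left(- \frac{20399933}{91}\right) = - \frac{675502981429}{13} - \frac{20399933 i \sqrt{277}}{91}$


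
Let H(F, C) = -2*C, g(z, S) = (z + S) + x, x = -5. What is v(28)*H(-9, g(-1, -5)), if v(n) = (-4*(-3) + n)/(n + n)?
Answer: 110/7 ≈ 15.714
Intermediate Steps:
g(z, S) = -5 + S + z (g(z, S) = (z + S) - 5 = (S + z) - 5 = -5 + S + z)
v(n) = (12 + n)/(2*n) (v(n) = (12 + n)/((2*n)) = (12 + n)*(1/(2*n)) = (12 + n)/(2*n))
v(28)*H(-9, g(-1, -5)) = ((½)*(12 + 28)/28)*(-2*(-5 - 5 - 1)) = ((½)*(1/28)*40)*(-2*(-11)) = (5/7)*22 = 110/7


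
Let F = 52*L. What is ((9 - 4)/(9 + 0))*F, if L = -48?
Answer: -4160/3 ≈ -1386.7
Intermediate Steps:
F = -2496 (F = 52*(-48) = -2496)
((9 - 4)/(9 + 0))*F = ((9 - 4)/(9 + 0))*(-2496) = (5/9)*(-2496) = -4160/3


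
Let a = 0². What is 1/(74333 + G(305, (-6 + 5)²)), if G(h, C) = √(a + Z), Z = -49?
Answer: 1517/112763162 - I/789342134 ≈ 1.3453e-5 - 1.2669e-9*I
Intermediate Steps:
a = 0
G(h, C) = 7*I (G(h, C) = √(0 - 49) = √(-49) = 7*I)
1/(74333 + G(305, (-6 + 5)²)) = 1/(74333 + 7*I) = (74333 - 7*I)/5525394938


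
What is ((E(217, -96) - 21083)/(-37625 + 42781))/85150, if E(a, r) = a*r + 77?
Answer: -20919/219516700 ≈ -9.5296e-5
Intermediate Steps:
E(a, r) = 77 + a*r
((E(217, -96) - 21083)/(-37625 + 42781))/85150 = (((77 + 217*(-96)) - 21083)/(-37625 + 42781))/85150 = (((77 - 20832) - 21083)/5156)*(1/85150) = ((-20755 - 21083)*(1/5156))*(1/85150) = -41838*1/5156*(1/85150) = -20919/2578*1/85150 = -20919/219516700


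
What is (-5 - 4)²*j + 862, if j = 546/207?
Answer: 24740/23 ≈ 1075.7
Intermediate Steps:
j = 182/69 (j = 546*(1/207) = 182/69 ≈ 2.6377)
(-5 - 4)²*j + 862 = (-5 - 4)²*(182/69) + 862 = (-9)²*(182/69) + 862 = 81*(182/69) + 862 = 4914/23 + 862 = 24740/23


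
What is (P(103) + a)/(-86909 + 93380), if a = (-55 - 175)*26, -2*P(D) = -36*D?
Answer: -4126/6471 ≈ -0.63761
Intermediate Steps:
P(D) = 18*D (P(D) = -(-3)*12*D/2 = -(-18)*D = 18*D)
a = -5980 (a = -230*26 = -5980)
(P(103) + a)/(-86909 + 93380) = (18*103 - 5980)/(-86909 + 93380) = (1854 - 5980)/6471 = -4126*1/6471 = -4126/6471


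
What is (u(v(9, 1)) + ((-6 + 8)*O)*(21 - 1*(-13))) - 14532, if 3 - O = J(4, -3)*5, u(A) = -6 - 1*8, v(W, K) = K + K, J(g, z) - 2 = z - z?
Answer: -15022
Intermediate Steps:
J(g, z) = 2 (J(g, z) = 2 + (z - z) = 2 + 0 = 2)
v(W, K) = 2*K
u(A) = -14 (u(A) = -6 - 8 = -14)
O = -7 (O = 3 - 2*5 = 3 - 1*10 = 3 - 10 = -7)
(u(v(9, 1)) + ((-6 + 8)*O)*(21 - 1*(-13))) - 14532 = (-14 + ((-6 + 8)*(-7))*(21 - 1*(-13))) - 14532 = (-14 + (2*(-7))*(21 + 13)) - 14532 = (-14 - 14*34) - 14532 = (-14 - 476) - 14532 = -490 - 14532 = -15022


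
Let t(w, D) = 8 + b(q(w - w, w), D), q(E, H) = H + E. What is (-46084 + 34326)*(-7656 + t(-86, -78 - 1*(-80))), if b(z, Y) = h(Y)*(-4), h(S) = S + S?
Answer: 90113312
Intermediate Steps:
q(E, H) = E + H
h(S) = 2*S
b(z, Y) = -8*Y (b(z, Y) = (2*Y)*(-4) = -8*Y)
t(w, D) = 8 - 8*D
(-46084 + 34326)*(-7656 + t(-86, -78 - 1*(-80))) = (-46084 + 34326)*(-7656 + (8 - 8*(-78 - 1*(-80)))) = -11758*(-7656 + (8 - 8*(-78 + 80))) = -11758*(-7656 + (8 - 8*2)) = -11758*(-7656 + (8 - 16)) = -11758*(-7656 - 8) = -11758*(-7664) = 90113312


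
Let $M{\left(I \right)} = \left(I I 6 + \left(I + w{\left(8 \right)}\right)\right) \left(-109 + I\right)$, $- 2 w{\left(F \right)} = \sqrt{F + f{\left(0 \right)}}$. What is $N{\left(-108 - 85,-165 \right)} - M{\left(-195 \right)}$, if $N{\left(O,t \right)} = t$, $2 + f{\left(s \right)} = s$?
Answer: $69298155 - 152 \sqrt{6} \approx 6.9298 \cdot 10^{7}$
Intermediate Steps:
$f{\left(s \right)} = -2 + s$
$w{\left(F \right)} = - \frac{\sqrt{-2 + F}}{2}$ ($w{\left(F \right)} = - \frac{\sqrt{F + \left(-2 + 0\right)}}{2} = - \frac{\sqrt{F - 2}}{2} = - \frac{\sqrt{-2 + F}}{2}$)
$M{\left(I \right)} = \left(-109 + I\right) \left(I + 6 I^{2} - \frac{\sqrt{6}}{2}\right)$ ($M{\left(I \right)} = \left(I I 6 + \left(I - \frac{\sqrt{-2 + 8}}{2}\right)\right) \left(-109 + I\right) = \left(I^{2} \cdot 6 + \left(I - \frac{\sqrt{6}}{2}\right)\right) \left(-109 + I\right) = \left(6 I^{2} + \left(I - \frac{\sqrt{6}}{2}\right)\right) \left(-109 + I\right) = \left(I + 6 I^{2} - \frac{\sqrt{6}}{2}\right) \left(-109 + I\right) = \left(-109 + I\right) \left(I + 6 I^{2} - \frac{\sqrt{6}}{2}\right)$)
$N{\left(-108 - 85,-165 \right)} - M{\left(-195 \right)} = -165 - \left(- 653 \left(-195\right)^{2} - -21255 + 6 \left(-195\right)^{3} + \frac{109 \sqrt{6}}{2} - - \frac{195 \sqrt{6}}{2}\right) = -165 - \left(\left(-653\right) 38025 + 21255 + 6 \left(-7414875\right) + \frac{109 \sqrt{6}}{2} + \frac{195 \sqrt{6}}{2}\right) = -165 - \left(-24830325 + 21255 - 44489250 + \frac{109 \sqrt{6}}{2} + \frac{195 \sqrt{6}}{2}\right) = -165 - \left(-69298320 + 152 \sqrt{6}\right) = -165 + \left(69298320 - 152 \sqrt{6}\right) = 69298155 - 152 \sqrt{6}$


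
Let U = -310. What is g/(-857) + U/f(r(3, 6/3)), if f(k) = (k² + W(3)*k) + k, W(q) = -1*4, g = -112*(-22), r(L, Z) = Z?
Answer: 130371/857 ≈ 152.12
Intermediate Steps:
g = 2464
W(q) = -4
f(k) = k² - 3*k (f(k) = (k² - 4*k) + k = k² - 3*k)
g/(-857) + U/f(r(3, 6/3)) = 2464/(-857) - 310*1/(2*(-3 + 6/3)) = 2464*(-1/857) - 310*1/(2*(-3 + 6*(⅓))) = -2464/857 - 310*1/(2*(-3 + 2)) = -2464/857 - 310/(2*(-1)) = -2464/857 - 310/(-2) = -2464/857 - 310*(-½) = -2464/857 + 155 = 130371/857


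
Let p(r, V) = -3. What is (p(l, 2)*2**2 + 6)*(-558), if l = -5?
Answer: 3348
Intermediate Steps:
(p(l, 2)*2**2 + 6)*(-558) = (-3*2**2 + 6)*(-558) = (-3*4 + 6)*(-558) = (-12 + 6)*(-558) = -6*(-558) = 3348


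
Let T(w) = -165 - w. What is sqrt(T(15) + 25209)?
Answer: 9*sqrt(309) ≈ 158.21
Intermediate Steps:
sqrt(T(15) + 25209) = sqrt((-165 - 1*15) + 25209) = sqrt((-165 - 15) + 25209) = sqrt(-180 + 25209) = sqrt(25029) = 9*sqrt(309)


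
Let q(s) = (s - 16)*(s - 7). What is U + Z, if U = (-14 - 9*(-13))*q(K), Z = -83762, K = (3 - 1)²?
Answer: -80054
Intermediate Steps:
K = 4 (K = 2² = 4)
q(s) = (-16 + s)*(-7 + s)
U = 3708 (U = (-14 - 9*(-13))*(112 + 4² - 23*4) = (-14 + 117)*(112 + 16 - 92) = 103*36 = 3708)
U + Z = 3708 - 83762 = -80054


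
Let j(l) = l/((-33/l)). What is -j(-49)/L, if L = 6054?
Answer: 2401/199782 ≈ 0.012018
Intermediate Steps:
j(l) = -l²/33 (j(l) = l*(-l/33) = -l²/33)
-j(-49)/L = -(-1/33*(-49)²)/6054 = -(-1/33*2401)/6054 = -(-2401)/(33*6054) = -1*(-2401/199782) = 2401/199782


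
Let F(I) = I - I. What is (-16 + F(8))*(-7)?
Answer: 112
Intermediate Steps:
F(I) = 0
(-16 + F(8))*(-7) = (-16 + 0)*(-7) = -16*(-7) = 112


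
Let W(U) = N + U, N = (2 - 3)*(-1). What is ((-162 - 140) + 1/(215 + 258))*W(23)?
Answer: -3428280/473 ≈ -7248.0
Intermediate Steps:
N = 1 (N = -1*(-1) = 1)
W(U) = 1 + U
((-162 - 140) + 1/(215 + 258))*W(23) = ((-162 - 140) + 1/(215 + 258))*(1 + 23) = (-302 + 1/473)*24 = -142845/473*24 = -3428280/473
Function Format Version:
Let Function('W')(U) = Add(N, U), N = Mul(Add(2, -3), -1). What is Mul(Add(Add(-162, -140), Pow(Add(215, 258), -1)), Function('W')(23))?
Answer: Rational(-3428280, 473) ≈ -7248.0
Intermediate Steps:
N = 1 (N = Mul(-1, -1) = 1)
Function('W')(U) = Add(1, U)
Mul(Add(Add(-162, -140), Pow(Add(215, 258), -1)), Function('W')(23)) = Mul(Add(Add(-162, -140), Pow(Add(215, 258), -1)), Add(1, 23)) = Mul(Add(-302, Pow(473, -1)), 24) = Mul(Add(-302, Rational(1, 473)), 24) = Mul(Rational(-142845, 473), 24) = Rational(-3428280, 473)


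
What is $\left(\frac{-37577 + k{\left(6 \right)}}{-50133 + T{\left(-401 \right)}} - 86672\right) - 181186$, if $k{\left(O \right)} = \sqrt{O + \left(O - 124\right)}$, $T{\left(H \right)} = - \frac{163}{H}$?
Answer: $- \frac{5384779841483}{20103170} - \frac{802 i \sqrt{7}}{10051585} \approx -2.6786 \cdot 10^{5} - 0.0002111 i$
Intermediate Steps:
$k{\left(O \right)} = \sqrt{-124 + 2 O}$ ($k{\left(O \right)} = \sqrt{O + \left(-124 + O\right)} = \sqrt{-124 + 2 O}$)
$\left(\frac{-37577 + k{\left(6 \right)}}{-50133 + T{\left(-401 \right)}} - 86672\right) - 181186 = \left(\frac{-37577 + \sqrt{-124 + 2 \cdot 6}}{-50133 - \frac{163}{-401}} - 86672\right) - 181186 = \left(\frac{-37577 + \sqrt{-124 + 12}}{-50133 - - \frac{163}{401}} - 86672\right) - 181186 = \left(\frac{-37577 + \sqrt{-112}}{-50133 + \frac{163}{401}} - 86672\right) - 181186 = \left(\frac{-37577 + 4 i \sqrt{7}}{- \frac{20103170}{401}} - 86672\right) - 181186 = \left(\left(-37577 + 4 i \sqrt{7}\right) \left(- \frac{401}{20103170}\right) - 86672\right) - 181186 = \left(\left(\frac{15068377}{20103170} - \frac{802 i \sqrt{7}}{10051585}\right) - 86672\right) - 181186 = \left(- \frac{1742366881863}{20103170} - \frac{802 i \sqrt{7}}{10051585}\right) - 181186 = - \frac{5384779841483}{20103170} - \frac{802 i \sqrt{7}}{10051585}$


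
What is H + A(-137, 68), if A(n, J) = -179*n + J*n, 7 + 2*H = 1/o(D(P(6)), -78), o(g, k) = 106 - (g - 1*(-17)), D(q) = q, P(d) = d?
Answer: 1261891/83 ≈ 15204.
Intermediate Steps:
o(g, k) = 89 - g (o(g, k) = 106 - (g + 17) = 106 - (17 + g) = 106 + (-17 - g) = 89 - g)
H = -290/83 (H = -7/2 + 1/(2*(89 - 1*6)) = -7/2 + 1/(2*(89 - 6)) = -7/2 + (1/2)/83 = -7/2 + (1/2)*(1/83) = -7/2 + 1/166 = -290/83 ≈ -3.4940)
H + A(-137, 68) = -290/83 - 137*(-179 + 68) = -290/83 - 137*(-111) = -290/83 + 15207 = 1261891/83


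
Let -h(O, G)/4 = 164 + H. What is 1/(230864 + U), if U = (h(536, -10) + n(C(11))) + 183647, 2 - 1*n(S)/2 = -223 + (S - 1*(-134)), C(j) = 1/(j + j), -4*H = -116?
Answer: 11/4553130 ≈ 2.4159e-6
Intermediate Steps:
H = 29 (H = -¼*(-116) = 29)
C(j) = 1/(2*j)
h(O, G) = -772 (h(O, G) = -4*(164 + 29) = -4*193 = -772)
n(S) = 182 - 2*S (n(S) = 4 - 2*(-223 + (S - 1*(-134))) = 4 - 2*(-223 + (S + 134)) = 4 - 2*(-223 + (134 + S)) = 4 - 2*(-89 + S) = 4 + (178 - 2*S) = 182 - 2*S)
U = 2013626/11 (U = (-772 + (182 - 1/11)) + 183647 = (-772 + 2001/11) + 183647 = -6491/11 + 183647 = 2013626/11 ≈ 1.8306e+5)
1/(230864 + U) = 1/(230864 + 2013626/11) = 1/(4553130/11) = 11/4553130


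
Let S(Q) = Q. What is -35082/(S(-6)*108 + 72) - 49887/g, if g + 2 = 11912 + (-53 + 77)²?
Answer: 3789805/66592 ≈ 56.911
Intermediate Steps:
g = 12486 (g = -2 + (11912 + (-53 + 77)²) = -2 + (11912 + 24²) = -2 + (11912 + 576) = -2 + 12488 = 12486)
-35082/(S(-6)*108 + 72) - 49887/g = -35082/(-6*108 + 72) - 49887/12486 = -35082/(-648 + 72) - 49887*1/12486 = -35082/(-576) - 16629/4162 = -35082*(-1/576) - 16629/4162 = 1949/32 - 16629/4162 = 3789805/66592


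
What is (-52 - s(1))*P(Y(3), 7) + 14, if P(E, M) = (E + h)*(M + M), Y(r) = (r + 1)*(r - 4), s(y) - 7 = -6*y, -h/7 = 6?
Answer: 34146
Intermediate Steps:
h = -42 (h = -7*6 = -42)
s(y) = 7 - 6*y
Y(r) = (1 + r)*(-4 + r)
P(E, M) = 2*M*(-42 + E) (P(E, M) = (E - 42)*(M + M) = (-42 + E)*(2*M) = 2*M*(-42 + E))
(-52 - s(1))*P(Y(3), 7) + 14 = (-52 - (7 - 6*1))*(2*7*(-42 + (-4 + 3**2 - 3*3))) + 14 = (-52 - (7 - 6))*(2*7*(-42 + (-4 + 9 - 9))) + 14 = (-52 - 1*1)*(2*7*(-42 - 4)) + 14 = (-52 - 1)*(2*7*(-46)) + 14 = -53*(-644) + 14 = 34132 + 14 = 34146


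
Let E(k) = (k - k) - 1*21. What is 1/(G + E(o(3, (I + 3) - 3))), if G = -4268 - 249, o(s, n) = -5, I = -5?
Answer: -1/4538 ≈ -0.00022036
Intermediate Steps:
G = -4517
E(k) = -21 (E(k) = 0 - 21 = -21)
1/(G + E(o(3, (I + 3) - 3))) = 1/(-4517 - 21) = 1/(-4538) = -1/4538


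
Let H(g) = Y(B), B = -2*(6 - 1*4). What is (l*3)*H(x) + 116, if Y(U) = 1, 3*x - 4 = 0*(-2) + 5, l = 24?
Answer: 188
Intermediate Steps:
B = -4 (B = -2*(6 - 4) = -2*2 = -4)
x = 3 (x = 4/3 + (0*(-2) + 5)/3 = 4/3 + (0 + 5)/3 = 4/3 + (⅓)*5 = 4/3 + 5/3 = 3)
H(g) = 1
(l*3)*H(x) + 116 = (24*3)*1 + 116 = 72*1 + 116 = 72 + 116 = 188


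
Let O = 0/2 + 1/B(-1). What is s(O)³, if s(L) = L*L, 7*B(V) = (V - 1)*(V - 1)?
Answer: 117649/4096 ≈ 28.723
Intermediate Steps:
B(V) = (-1 + V)²/7 (B(V) = ((V - 1)*(V - 1))/7 = ((-1 + V)*(-1 + V))/7 = (-1 + V)²/7)
O = 7/4 (O = 0/2 + 1/((-1 - 1)²/7) = 0*(½) + 1/((⅐)*(-2)²) = 0 + 1/((⅐)*4) = 0 + 1/(4/7) = 0 + 1*(7/4) = 0 + 7/4 = 7/4 ≈ 1.7500)
s(L) = L²
s(O)³ = ((7/4)²)³ = (49/16)³ = 117649/4096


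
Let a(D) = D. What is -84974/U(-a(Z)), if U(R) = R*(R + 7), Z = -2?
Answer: -42487/9 ≈ -4720.8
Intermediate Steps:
U(R) = R*(7 + R)
-84974/U(-a(Z)) = -84974*1/(2*(7 - 1*(-2))) = -84974*1/(2*(7 + 2)) = -84974/(2*9) = -84974/18 = -84974*1/18 = -42487/9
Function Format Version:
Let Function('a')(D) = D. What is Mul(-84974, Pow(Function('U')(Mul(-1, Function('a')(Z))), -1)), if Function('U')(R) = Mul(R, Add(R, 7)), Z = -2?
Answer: Rational(-42487, 9) ≈ -4720.8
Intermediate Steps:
Function('U')(R) = Mul(R, Add(7, R))
Mul(-84974, Pow(Function('U')(Mul(-1, Function('a')(Z))), -1)) = Mul(-84974, Pow(Mul(Mul(-1, -2), Add(7, Mul(-1, -2))), -1)) = Mul(-84974, Pow(Mul(2, Add(7, 2)), -1)) = Mul(-84974, Pow(Mul(2, 9), -1)) = Mul(-84974, Pow(18, -1)) = Mul(-84974, Rational(1, 18)) = Rational(-42487, 9)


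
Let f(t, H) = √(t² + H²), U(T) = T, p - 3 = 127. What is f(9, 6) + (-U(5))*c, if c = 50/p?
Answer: -25/13 + 3*√13 ≈ 8.8936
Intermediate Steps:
p = 130 (p = 3 + 127 = 130)
c = 5/13 (c = 50/130 = 50*(1/130) = 5/13 ≈ 0.38462)
f(t, H) = √(H² + t²)
f(9, 6) + (-U(5))*c = √(6² + 9²) - 1*5*(5/13) = √(36 + 81) - 5*5/13 = √117 - 25/13 = 3*√13 - 25/13 = -25/13 + 3*√13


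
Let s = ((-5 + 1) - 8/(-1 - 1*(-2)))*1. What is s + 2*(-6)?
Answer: -24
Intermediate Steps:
s = -12 (s = (-4 - 8/(-1 + 2))*1 = (-4 - 8/1)*1 = (-4 - 8*1)*1 = (-4 - 8)*1 = -12*1 = -12)
s + 2*(-6) = -12 + 2*(-6) = -12 - 12 = -24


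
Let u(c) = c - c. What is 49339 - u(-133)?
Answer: 49339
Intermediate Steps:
u(c) = 0
49339 - u(-133) = 49339 - 1*0 = 49339 + 0 = 49339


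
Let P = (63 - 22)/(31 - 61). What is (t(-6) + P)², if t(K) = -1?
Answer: 5041/900 ≈ 5.6011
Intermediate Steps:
P = -41/30 (P = 41/(-30) = 41*(-1/30) = -41/30 ≈ -1.3667)
(t(-6) + P)² = (-1 - 41/30)² = (-71/30)² = 5041/900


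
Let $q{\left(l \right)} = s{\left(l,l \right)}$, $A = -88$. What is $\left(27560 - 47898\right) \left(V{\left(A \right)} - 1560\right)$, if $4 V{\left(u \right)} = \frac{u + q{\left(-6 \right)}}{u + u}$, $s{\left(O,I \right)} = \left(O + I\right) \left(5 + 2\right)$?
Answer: $\frac{2791563373}{88} \approx 3.1722 \cdot 10^{7}$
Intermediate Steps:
$s{\left(O,I \right)} = 7 I + 7 O$ ($s{\left(O,I \right)} = \left(I + O\right) 7 = 7 I + 7 O$)
$q{\left(l \right)} = 14 l$ ($q{\left(l \right)} = 7 l + 7 l = 14 l$)
$V{\left(u \right)} = \frac{-84 + u}{8 u}$ ($V{\left(u \right)} = \frac{\left(u + 14 \left(-6\right)\right) \frac{1}{u + u}}{4} = \frac{\left(u - 84\right) \frac{1}{2 u}}{4} = \frac{\left(-84 + u\right) \frac{1}{2 u}}{4} = \frac{\frac{1}{2} \frac{1}{u} \left(-84 + u\right)}{4} = \frac{-84 + u}{8 u}$)
$\left(27560 - 47898\right) \left(V{\left(A \right)} - 1560\right) = \left(27560 - 47898\right) \left(\frac{-84 - 88}{8 \left(-88\right)} - 1560\right) = - 20338 \left(\frac{1}{8} \left(- \frac{1}{88}\right) \left(-172\right) - 1560\right) = - 20338 \left(\frac{43}{176} - 1560\right) = \left(-20338\right) \left(- \frac{274517}{176}\right) = \frac{2791563373}{88}$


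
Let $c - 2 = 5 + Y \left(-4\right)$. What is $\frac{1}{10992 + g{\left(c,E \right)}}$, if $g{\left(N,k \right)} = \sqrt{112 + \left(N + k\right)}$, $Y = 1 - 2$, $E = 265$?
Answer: $\frac{2748}{30205919} - \frac{\sqrt{97}}{60411838} \approx 9.0813 \cdot 10^{-5}$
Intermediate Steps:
$Y = -1$
$c = 11$ ($c = 2 + \left(5 - -4\right) = 2 + \left(5 + 4\right) = 2 + 9 = 11$)
$g{\left(N,k \right)} = \sqrt{112 + N + k}$
$\frac{1}{10992 + g{\left(c,E \right)}} = \frac{1}{10992 + \sqrt{112 + 11 + 265}} = \frac{1}{10992 + \sqrt{388}} = \frac{1}{10992 + 2 \sqrt{97}}$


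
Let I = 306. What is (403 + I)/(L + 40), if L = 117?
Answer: 709/157 ≈ 4.5159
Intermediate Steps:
(403 + I)/(L + 40) = (403 + 306)/(117 + 40) = 709/157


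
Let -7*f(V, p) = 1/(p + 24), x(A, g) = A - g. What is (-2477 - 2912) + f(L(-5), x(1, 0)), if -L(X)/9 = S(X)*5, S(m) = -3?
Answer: -943076/175 ≈ -5389.0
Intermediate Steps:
L(X) = 135 (L(X) = -(-27)*5 = -9*(-15) = 135)
f(V, p) = -1/(7*(24 + p)) (f(V, p) = -1/(7*(p + 24)) = -1/(7*(24 + p)))
(-2477 - 2912) + f(L(-5), x(1, 0)) = (-2477 - 2912) - 1/(168 + 7*(1 - 1*0)) = -5389 - 1/(168 + 7*(1 + 0)) = -5389 - 1/(168 + 7*1) = -5389 - 1/(168 + 7) = -5389 - 1/175 = -943076/175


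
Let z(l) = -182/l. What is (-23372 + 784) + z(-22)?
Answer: -248377/11 ≈ -22580.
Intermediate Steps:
(-23372 + 784) + z(-22) = (-23372 + 784) - 182/(-22) = -22588 - 182*(-1/22) = -22588 + 91/11 = -248377/11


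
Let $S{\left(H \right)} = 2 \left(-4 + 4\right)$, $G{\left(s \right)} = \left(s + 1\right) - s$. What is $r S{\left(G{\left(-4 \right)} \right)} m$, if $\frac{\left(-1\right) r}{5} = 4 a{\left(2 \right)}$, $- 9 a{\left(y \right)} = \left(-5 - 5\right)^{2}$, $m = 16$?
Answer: $0$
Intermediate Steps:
$G{\left(s \right)} = 1$ ($G{\left(s \right)} = \left(1 + s\right) - s = 1$)
$S{\left(H \right)} = 0$ ($S{\left(H \right)} = 2 \cdot 0 = 0$)
$a{\left(y \right)} = - \frac{100}{9}$ ($a{\left(y \right)} = - \frac{\left(-5 - 5\right)^{2}}{9} = - \frac{\left(-10\right)^{2}}{9} = \left(- \frac{1}{9}\right) 100 = - \frac{100}{9}$)
$r = \frac{2000}{9}$ ($r = - 5 \cdot 4 \left(- \frac{100}{9}\right) = \left(-5\right) \left(- \frac{400}{9}\right) = \frac{2000}{9} \approx 222.22$)
$r S{\left(G{\left(-4 \right)} \right)} m = \frac{2000 \cdot 0 \cdot 16}{9} = \frac{2000}{9} \cdot 0 = 0$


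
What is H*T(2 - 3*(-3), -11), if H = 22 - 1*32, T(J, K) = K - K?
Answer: 0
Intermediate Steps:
T(J, K) = 0
H = -10 (H = 22 - 32 = -10)
H*T(2 - 3*(-3), -11) = -10*0 = 0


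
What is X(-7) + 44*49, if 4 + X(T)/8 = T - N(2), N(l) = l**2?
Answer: 2036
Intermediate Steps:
X(T) = -64 + 8*T (X(T) = -32 + 8*(T - 1*2**2) = -32 + 8*(T - 1*4) = -32 + 8*(T - 4) = -32 + 8*(-4 + T) = -32 + (-32 + 8*T) = -64 + 8*T)
X(-7) + 44*49 = (-64 + 8*(-7)) + 44*49 = (-64 - 56) + 2156 = -120 + 2156 = 2036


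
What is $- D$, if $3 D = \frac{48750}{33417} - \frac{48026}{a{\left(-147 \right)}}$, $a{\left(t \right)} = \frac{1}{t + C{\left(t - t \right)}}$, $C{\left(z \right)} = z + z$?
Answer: $- \frac{78639373508}{33417} \approx -2.3533 \cdot 10^{6}$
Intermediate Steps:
$C{\left(z \right)} = 2 z$
$a{\left(t \right)} = \frac{1}{t}$ ($a{\left(t \right)} = \frac{1}{t + 2 \left(t - t\right)} = \frac{1}{t + 2 \cdot 0} = \frac{1}{t + 0} = \frac{1}{t}$)
$D = \frac{78639373508}{33417}$ ($D = \frac{\frac{48750}{33417} - \frac{48026}{\frac{1}{-147}}}{3} = \frac{48750 \cdot \frac{1}{33417} - \frac{48026}{- \frac{1}{147}}}{3} = \frac{\frac{16250}{11139} - -7059822}{3} = \frac{\frac{16250}{11139} + 7059822}{3} = \frac{1}{3} \cdot \frac{78639373508}{11139} = \frac{78639373508}{33417} \approx 2.3533 \cdot 10^{6}$)
$- D = \left(-1\right) \frac{78639373508}{33417} = - \frac{78639373508}{33417}$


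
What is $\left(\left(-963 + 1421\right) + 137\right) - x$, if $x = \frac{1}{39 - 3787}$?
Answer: $\frac{2230061}{3748} \approx 595.0$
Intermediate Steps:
$x = - \frac{1}{3748}$ ($x = \frac{1}{-3748} = - \frac{1}{3748} \approx -0.00026681$)
$\left(\left(-963 + 1421\right) + 137\right) - x = \left(\left(-963 + 1421\right) + 137\right) - - \frac{1}{3748} = \left(458 + 137\right) + \frac{1}{3748} = 595 + \frac{1}{3748} = \frac{2230061}{3748}$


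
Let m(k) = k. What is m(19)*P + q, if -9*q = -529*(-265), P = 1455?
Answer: 108620/9 ≈ 12069.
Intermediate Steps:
q = -140185/9 (q = -(-529)*(-265)/9 = -1/9*140185 = -140185/9 ≈ -15576.)
m(19)*P + q = 19*1455 - 140185/9 = 27645 - 140185/9 = 108620/9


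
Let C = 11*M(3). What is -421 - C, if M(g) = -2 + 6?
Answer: -465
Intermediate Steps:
M(g) = 4
C = 44 (C = 11*4 = 44)
-421 - C = -421 - 1*44 = -421 - 44 = -465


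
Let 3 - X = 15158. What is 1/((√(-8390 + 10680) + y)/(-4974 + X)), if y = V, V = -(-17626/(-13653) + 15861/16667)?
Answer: -467501137484995234845/23663645878874973133 - 1042301232121056716529*√2290/118318229394374865665 ≈ -441.32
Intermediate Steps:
X = -15155 (X = 3 - 1*15158 = 3 - 15158 = -15155)
V = -510322775/227554551 (V = -(-17626*(-1/13653) + 15861*(1/16667)) = -(17626/13653 + 15861/16667) = -1*510322775/227554551 = -510322775/227554551 ≈ -2.2426)
y = -510322775/227554551 ≈ -2.2426
1/((√(-8390 + 10680) + y)/(-4974 + X)) = 1/((√(-8390 + 10680) - 510322775/227554551)/(-4974 - 15155)) = 1/((√2290 - 510322775/227554551)/(-20129)) = 1/((-510322775/227554551 + √2290)*(-1/20129)) = 1/(510322775/4580445557079 - √2290/20129)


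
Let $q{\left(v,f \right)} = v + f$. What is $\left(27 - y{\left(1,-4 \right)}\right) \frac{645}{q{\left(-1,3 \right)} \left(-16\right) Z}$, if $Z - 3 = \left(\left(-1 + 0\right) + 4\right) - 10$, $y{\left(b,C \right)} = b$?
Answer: $\frac{8385}{64} \approx 131.02$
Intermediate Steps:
$Z = -4$ ($Z = 3 + \left(\left(\left(-1 + 0\right) + 4\right) - 10\right) = 3 + \left(\left(-1 + 4\right) - 10\right) = 3 + \left(3 - 10\right) = 3 - 7 = -4$)
$q{\left(v,f \right)} = f + v$
$\left(27 - y{\left(1,-4 \right)}\right) \frac{645}{q{\left(-1,3 \right)} \left(-16\right) Z} = \left(27 - 1\right) \frac{645}{\left(3 - 1\right) \left(-16\right) \left(-4\right)} = \left(27 - 1\right) \frac{645}{2 \left(-16\right) \left(-4\right)} = 26 \frac{645}{\left(-32\right) \left(-4\right)} = 26 \cdot \frac{645}{128} = \frac{8385}{64}$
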